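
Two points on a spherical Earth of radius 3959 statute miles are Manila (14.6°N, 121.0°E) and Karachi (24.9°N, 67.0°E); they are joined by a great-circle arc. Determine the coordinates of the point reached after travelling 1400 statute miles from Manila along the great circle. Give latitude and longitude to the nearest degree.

≈ (21°N, 101°E)

Write both endpoints as unit vectors p₁, p₂ with components (cos φ cos λ, cos φ sin λ, sin φ).
The central angle between the endpoints is δ = arccos(p₁·p₂) ≈ 0.899 rad (51.5°). The total great-circle distance is δ·R ≈ 0.899 × 3959 ≈ 3561 mi, so the target fraction is f = 1400/3561 ≈ 0.393.
Interpolate at f ≈ 0.393 with slerp weights a = sin((1−f)δ)/sin δ ≈ 0.663, b = sin(fδ)/sin δ ≈ 0.442.
p = a·p₁ + b·p₂ ≈ (-0.174, 0.919, 0.353); φ = arcsin(p_z) ≈ 20.69°, λ = atan2(p_y, p_x) ≈ 100.70°.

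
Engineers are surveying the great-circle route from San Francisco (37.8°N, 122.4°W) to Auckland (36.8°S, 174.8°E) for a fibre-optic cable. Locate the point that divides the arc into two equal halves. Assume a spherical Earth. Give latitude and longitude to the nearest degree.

From cos δ = sin φ₁ sin φ₂ + cos φ₁ cos φ₂ cos Δλ, the central angle is δ ≈ 1.649 rad (94.5°).
Interpolate at f = 1/2 with slerp weights a = sin((1−f)δ)/sin δ ≈ 0.736, b = sin(fδ)/sin δ ≈ 0.736.
p = a·p₁ + b·p₂ ≈ (-0.899, -0.438, 0.010); φ = arcsin(p_z) ≈ 0.59°, λ = atan2(p_y, p_x) ≈ -154.03°.

≈ 1°N, 154°W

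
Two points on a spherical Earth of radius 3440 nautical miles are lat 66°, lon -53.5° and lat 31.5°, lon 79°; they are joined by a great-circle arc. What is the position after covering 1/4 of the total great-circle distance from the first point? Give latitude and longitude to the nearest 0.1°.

The haversine formula gives a central angle δ ≈ 1.325 rad (75.9°) between the endpoints.
Interpolate at f = 1/4 with slerp weights a = sin((1−f)δ)/sin δ ≈ 0.864, b = sin(fδ)/sin δ ≈ 0.335.
p = a·p₁ + b·p₂ ≈ (0.264, -0.002, 0.965); φ = arcsin(p_z) ≈ 74.71°, λ = atan2(p_y, p_x) ≈ -0.40°.

≈ lat 74.7°, lon -0.4°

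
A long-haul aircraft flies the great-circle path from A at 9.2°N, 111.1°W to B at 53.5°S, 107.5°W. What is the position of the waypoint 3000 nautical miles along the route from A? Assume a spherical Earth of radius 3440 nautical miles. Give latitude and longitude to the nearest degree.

≈ 41°S, 109°W

From cos δ = sin φ₁ sin φ₂ + cos φ₁ cos φ₂ cos Δλ, the central angle is δ ≈ 1.096 rad (62.8°). The total great-circle distance is δ·R ≈ 1.096 × 3440 ≈ 3769 nmi, so the target fraction is f = 3000/3769 ≈ 0.796.
Interpolate at f ≈ 0.796 with slerp weights a = sin((1−f)δ)/sin δ ≈ 0.249, b = sin(fδ)/sin δ ≈ 0.861.
p = a·p₁ + b·p₂ ≈ (-0.243, -0.718, -0.652); φ = arcsin(p_z) ≈ -40.72°, λ = atan2(p_y, p_x) ≈ -108.67°.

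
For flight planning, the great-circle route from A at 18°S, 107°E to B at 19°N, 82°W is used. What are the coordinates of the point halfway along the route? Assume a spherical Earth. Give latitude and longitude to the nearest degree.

The haversine formula gives a central angle δ ≈ 2.992 rad (171.4°) between the endpoints.
Interpolate at f = 1/2 with slerp weights a = sin((1−f)δ)/sin δ ≈ 6.675, b = sin(fδ)/sin δ ≈ 6.675.
p = a·p₁ + b·p₂ ≈ (-0.978, -0.179, 0.110); φ = arcsin(p_z) ≈ 6.34°, λ = atan2(p_y, p_x) ≈ -169.62°.

≈ 6°N, 170°W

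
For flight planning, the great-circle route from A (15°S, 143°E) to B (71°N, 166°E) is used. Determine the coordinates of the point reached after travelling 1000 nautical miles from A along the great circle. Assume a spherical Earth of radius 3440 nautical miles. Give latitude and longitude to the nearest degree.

≈ (2°N, 145°E)

The haversine formula gives a central angle δ ≈ 1.526 rad (87.4°) between the endpoints. The total great-circle distance is δ·R ≈ 1.526 × 3440 ≈ 5250 nmi, so the target fraction is f = 1000/5250 ≈ 0.190.
Interpolate at f ≈ 0.190 with slerp weights a = sin((1−f)δ)/sin δ ≈ 0.945, b = sin(fδ)/sin δ ≈ 0.287.
p = a·p₁ + b·p₂ ≈ (-0.820, 0.572, 0.027); φ = arcsin(p_z) ≈ 1.53°, λ = atan2(p_y, p_x) ≈ 145.09°.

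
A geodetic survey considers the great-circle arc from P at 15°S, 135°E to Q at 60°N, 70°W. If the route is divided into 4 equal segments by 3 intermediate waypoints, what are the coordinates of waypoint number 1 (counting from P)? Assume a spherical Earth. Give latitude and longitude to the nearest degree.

Convert each endpoint to a unit vector on the sphere (x = cos φ cos λ, y = cos φ sin λ, z = sin φ).
The central angle between the endpoints is δ = arccos(p₁·p₂) ≈ 2.294 rad (131.4°).
Interpolate at f = 1/4 with slerp weights a = sin((1−f)δ)/sin δ ≈ 1.319, b = sin(fδ)/sin δ ≈ 0.724.
p = a·p₁ + b·p₂ ≈ (-0.777, 0.561, 0.285); φ = arcsin(p_z) ≈ 16.59°, λ = atan2(p_y, p_x) ≈ 144.18°.

≈ 17°N, 144°E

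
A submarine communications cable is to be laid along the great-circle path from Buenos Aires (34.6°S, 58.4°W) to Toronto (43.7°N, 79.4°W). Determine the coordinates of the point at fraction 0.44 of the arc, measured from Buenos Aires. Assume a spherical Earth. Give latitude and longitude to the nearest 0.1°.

Write both endpoints as unit vectors p₁, p₂ with components (cos φ cos λ, cos φ sin λ, sin φ).
The central angle between the endpoints is δ = arccos(p₁·p₂) ≈ 1.407 rad (80.6°).
Interpolate at f = 0.44 with slerp weights a = sin((1−f)δ)/sin δ ≈ 0.718, b = sin(fδ)/sin δ ≈ 0.588.
p = a·p₁ + b·p₂ ≈ (0.388, -0.922, -0.002); φ = arcsin(p_z) ≈ -0.09°, λ = atan2(p_y, p_x) ≈ -67.16°.

≈ 0.1°S, 67.2°W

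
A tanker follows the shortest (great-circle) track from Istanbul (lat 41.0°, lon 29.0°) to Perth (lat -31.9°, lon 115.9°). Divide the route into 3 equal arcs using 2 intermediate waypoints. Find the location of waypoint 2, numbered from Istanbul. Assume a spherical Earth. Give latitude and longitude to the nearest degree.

≈ lat -7°, lon 88°

The haversine formula gives a central angle δ ≈ 1.888 rad (108.2°) between the endpoints.
Interpolate at f = 2/3 with slerp weights a = sin((1−f)δ)/sin δ ≈ 0.620, b = sin(fδ)/sin δ ≈ 1.002.
p = a·p₁ + b·p₂ ≈ (0.038, 0.992, -0.123); φ = arcsin(p_z) ≈ -7.06°, λ = atan2(p_y, p_x) ≈ 87.83°.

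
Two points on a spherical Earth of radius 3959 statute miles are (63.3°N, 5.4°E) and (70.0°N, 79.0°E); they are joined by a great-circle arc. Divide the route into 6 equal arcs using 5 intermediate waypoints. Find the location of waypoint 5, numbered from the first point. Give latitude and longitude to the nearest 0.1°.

≈ (71.4°N, 65.5°E)

Convert each endpoint to a unit vector on the sphere (x = cos φ cos λ, y = cos φ sin λ, z = sin φ).
The central angle between the endpoints is δ = arccos(p₁·p₂) ≈ 0.489 rad (28.0°).
Interpolate at f = 5/6 with slerp weights a = sin((1−f)δ)/sin δ ≈ 0.173, b = sin(fδ)/sin δ ≈ 0.844.
p = a·p₁ + b·p₂ ≈ (0.133, 0.291, 0.948); φ = arcsin(p_z) ≈ 71.37°, λ = atan2(p_y, p_x) ≈ 65.47°.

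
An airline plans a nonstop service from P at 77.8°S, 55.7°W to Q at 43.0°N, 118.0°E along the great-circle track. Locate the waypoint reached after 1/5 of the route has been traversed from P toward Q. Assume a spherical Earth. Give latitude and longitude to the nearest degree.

The haversine formula gives a central angle δ ≈ 2.533 rad (145.1°) between the endpoints.
Interpolate at f = 1/5 with slerp weights a = sin((1−f)δ)/sin δ ≈ 1.570, b = sin(fδ)/sin δ ≈ 0.848.
p = a·p₁ + b·p₂ ≈ (-0.104, 0.274, -0.956); φ = arcsin(p_z) ≈ -72.98°, λ = atan2(p_y, p_x) ≈ 110.86°.

≈ 73°S, 111°E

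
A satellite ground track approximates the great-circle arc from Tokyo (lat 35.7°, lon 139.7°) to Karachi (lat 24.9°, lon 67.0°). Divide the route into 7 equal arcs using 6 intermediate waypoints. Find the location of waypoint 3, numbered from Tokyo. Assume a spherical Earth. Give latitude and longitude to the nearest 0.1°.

≈ lat 36.7°, lon 106.5°

From cos δ = sin φ₁ sin φ₂ + cos φ₁ cos φ₂ cos Δλ, the central angle is δ ≈ 1.087 rad (62.3°).
Interpolate at f = 3/7 with slerp weights a = sin((1−f)δ)/sin δ ≈ 0.657, b = sin(fδ)/sin δ ≈ 0.507.
p = a·p₁ + b·p₂ ≈ (-0.227, 0.769, 0.597); φ = arcsin(p_z) ≈ 36.68°, λ = atan2(p_y, p_x) ≈ 106.47°.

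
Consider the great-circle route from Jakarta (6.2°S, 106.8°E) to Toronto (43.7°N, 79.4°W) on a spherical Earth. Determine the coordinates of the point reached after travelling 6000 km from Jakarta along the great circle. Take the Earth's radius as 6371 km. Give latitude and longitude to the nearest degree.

Write both endpoints as unit vectors p₁, p₂ with components (cos φ cos λ, cos φ sin λ, sin φ).
The central angle between the endpoints is δ = arccos(p₁·p₂) ≈ 2.480 rad (142.1°). The total great-circle distance is δ·R ≈ 2.480 × 6371 ≈ 15801 km, so the target fraction is f = 6000/15801 ≈ 0.380.
Interpolate at f ≈ 0.380 with slerp weights a = sin((1−f)δ)/sin δ ≈ 1.627, b = sin(fδ)/sin δ ≈ 1.317.
p = a·p₁ + b·p₂ ≈ (-0.293, 0.613, 0.734); φ = arcsin(p_z) ≈ 47.21°, λ = atan2(p_y, p_x) ≈ 115.50°.

≈ 47°N, 116°E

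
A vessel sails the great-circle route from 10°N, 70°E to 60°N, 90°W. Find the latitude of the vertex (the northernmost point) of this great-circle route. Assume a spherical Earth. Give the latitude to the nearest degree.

The great circle lies in the plane with unit normal n̂ = (p₁ × p₂)/|p₁ × p₂|.
Here n̂_z ≈ -0.177; the vertex latitude is φ_max = arccos|n̂_z| ≈ 79.8°.
Check via Clairaut: cos φ_max = |cos φ₁| · sin C = cos(10.0°)·sin(10.4°) ≈ 0.177, again giving ≈ 79.8°.

≈ 80°N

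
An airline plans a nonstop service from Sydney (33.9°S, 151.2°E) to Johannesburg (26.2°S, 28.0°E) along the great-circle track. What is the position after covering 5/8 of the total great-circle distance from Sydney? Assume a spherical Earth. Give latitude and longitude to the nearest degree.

≈ 47°S, 67°E

From cos δ = sin φ₁ sin φ₂ + cos φ₁ cos φ₂ cos Δλ, the central angle is δ ≈ 1.733 rad (99.3°).
Interpolate at f = 5/8 with slerp weights a = sin((1−f)δ)/sin δ ≈ 0.613, b = sin(fδ)/sin δ ≈ 0.895.
p = a·p₁ + b·p₂ ≈ (0.263, 0.622, -0.737); φ = arcsin(p_z) ≈ -47.50°, λ = atan2(p_y, p_x) ≈ 67.07°.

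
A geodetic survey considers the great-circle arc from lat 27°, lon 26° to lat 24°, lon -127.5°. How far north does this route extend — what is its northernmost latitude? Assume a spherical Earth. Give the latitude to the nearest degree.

≈ 64°

The great circle lies in the plane with unit normal n̂ = (p₁ × p₂)/|p₁ × p₂|.
Here n̂_z ≈ -0.433; the vertex latitude is φ_max = arccos|n̂_z| ≈ 64.4°.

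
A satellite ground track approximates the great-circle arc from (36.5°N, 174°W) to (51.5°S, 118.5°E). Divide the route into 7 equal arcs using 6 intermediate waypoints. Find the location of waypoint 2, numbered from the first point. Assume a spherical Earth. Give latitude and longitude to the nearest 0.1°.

≈ (10.9°N, 168.1°E)

Convert each endpoint to a unit vector on the sphere (x = cos φ cos λ, y = cos φ sin λ, z = sin φ).
The central angle between the endpoints is δ = arccos(p₁·p₂) ≈ 1.848 rad (105.9°).
Interpolate at f = 2/7 with slerp weights a = sin((1−f)δ)/sin δ ≈ 1.007, b = sin(fδ)/sin δ ≈ 0.524.
p = a·p₁ + b·p₂ ≈ (-0.961, 0.202, 0.189); φ = arcsin(p_z) ≈ 10.90°, λ = atan2(p_y, p_x) ≈ 168.13°.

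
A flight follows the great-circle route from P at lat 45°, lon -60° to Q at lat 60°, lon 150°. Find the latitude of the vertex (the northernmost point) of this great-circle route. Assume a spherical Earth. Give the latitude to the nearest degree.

The great circle lies in the plane with unit normal n̂ = (p₁ × p₂)/|p₁ × p₂|.
Here n̂_z ≈ -0.186; the vertex latitude is φ_max = arccos|n̂_z| ≈ 79.3°.
Check via Clairaut: cos φ_max = |cos φ₁| · sin C = cos(45.0°)·sin(15.2°) ≈ 0.186, again giving ≈ 79.3°.

≈ 79°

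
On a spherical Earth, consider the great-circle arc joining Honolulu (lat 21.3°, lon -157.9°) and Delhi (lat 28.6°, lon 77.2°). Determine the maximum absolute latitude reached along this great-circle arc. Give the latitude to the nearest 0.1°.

≈ 45.4°

The great circle lies in the plane with unit normal n̂ = (p₁ × p₂)/|p₁ × p₂|.
Here n̂_z ≈ -0.702; the vertex latitude is φ_max = arccos|n̂_z| ≈ 45.4°.
Check via Clairaut: cos φ_max = |cos φ₁| · sin C = cos(21.3°)·sin(48.9°) ≈ 0.702, again giving ≈ 45.4°.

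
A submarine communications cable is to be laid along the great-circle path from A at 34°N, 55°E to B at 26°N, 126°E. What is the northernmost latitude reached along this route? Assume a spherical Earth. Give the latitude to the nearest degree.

≈ 36°N

The great circle lies in the plane with unit normal n̂ = (p₁ × p₂)/|p₁ × p₂|.
Here n̂_z ≈ +0.807; the vertex latitude is φ_max = arccos|n̂_z| ≈ 36.2°.
Check via Clairaut: cos φ_max = |cos φ₁| · sin C = cos(34.0°)·sin(76.8°) ≈ 0.807, again giving ≈ 36.2°.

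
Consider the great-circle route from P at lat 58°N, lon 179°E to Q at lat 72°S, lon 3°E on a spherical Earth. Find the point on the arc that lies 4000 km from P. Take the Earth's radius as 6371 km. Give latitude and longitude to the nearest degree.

≈ lat 22°N, lon 176°E

From cos δ = sin φ₁ sin φ₂ + cos φ₁ cos φ₂ cos Δλ, the central angle is δ ≈ 2.896 rad (165.9°). The total great-circle distance is δ·R ≈ 2.896 × 6371 ≈ 18448 km, so the target fraction is f = 4000/18448 ≈ 0.217.
Interpolate at f ≈ 0.217 with slerp weights a = sin((1−f)δ)/sin δ ≈ 3.149, b = sin(fδ)/sin δ ≈ 2.412.
p = a·p₁ + b·p₂ ≈ (-0.924, 0.068, 0.376); φ = arcsin(p_z) ≈ 22.10°, λ = atan2(p_y, p_x) ≈ 175.78°.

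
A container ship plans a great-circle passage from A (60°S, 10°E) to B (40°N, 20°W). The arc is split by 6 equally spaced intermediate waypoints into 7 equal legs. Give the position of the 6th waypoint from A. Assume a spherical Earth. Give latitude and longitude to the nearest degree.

≈ (26°N, 16°W)

From cos δ = sin φ₁ sin φ₂ + cos φ₁ cos φ₂ cos Δλ, the central angle is δ ≈ 1.798 rad (103.0°).
Interpolate at f = 6/7 with slerp weights a = sin((1−f)δ)/sin δ ≈ 0.261, b = sin(fδ)/sin δ ≈ 1.026.
p = a·p₁ + b·p₂ ≈ (0.867, -0.246, 0.434); φ = arcsin(p_z) ≈ 25.70°, λ = atan2(p_y, p_x) ≈ -15.85°.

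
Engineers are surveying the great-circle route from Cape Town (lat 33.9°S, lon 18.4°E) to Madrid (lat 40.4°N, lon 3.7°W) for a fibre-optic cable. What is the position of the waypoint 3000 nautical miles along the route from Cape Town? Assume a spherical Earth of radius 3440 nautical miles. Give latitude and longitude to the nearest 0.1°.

Convert each endpoint to a unit vector on the sphere (x = cos φ cos λ, y = cos φ sin λ, z = sin φ).
The central angle between the endpoints is δ = arccos(p₁·p₂) ≈ 1.345 rad (77.0°). The total great-circle distance is δ·R ≈ 1.345 × 3440 ≈ 4626 nmi, so the target fraction is f = 3000/4626 ≈ 0.649.
Interpolate at f ≈ 0.649 with slerp weights a = sin((1−f)δ)/sin δ ≈ 0.467, b = sin(fδ)/sin δ ≈ 0.786.
p = a·p₁ + b·p₂ ≈ (0.965, 0.084, 0.249); φ = arcsin(p_z) ≈ 14.40°, λ = atan2(p_y, p_x) ≈ 4.96°.

≈ lat 14.4°N, lon 5.0°E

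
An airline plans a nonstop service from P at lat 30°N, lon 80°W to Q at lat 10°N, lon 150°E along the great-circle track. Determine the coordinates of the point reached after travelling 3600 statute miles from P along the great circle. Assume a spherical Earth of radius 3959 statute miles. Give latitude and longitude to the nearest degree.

Convert each endpoint to a unit vector on the sphere (x = cos φ cos λ, y = cos φ sin λ, z = sin φ).
The central angle between the endpoints is δ = arccos(p₁·p₂) ≈ 2.050 rad (117.5°). The total great-circle distance is δ·R ≈ 2.050 × 3959 ≈ 8117 mi, so the target fraction is f = 3600/8117 ≈ 0.443.
Interpolate at f ≈ 0.443 with slerp weights a = sin((1−f)δ)/sin δ ≈ 1.025, b = sin(fδ)/sin δ ≈ 0.889.
p = a·p₁ + b·p₂ ≈ (-0.604, -0.436, 0.667); φ = arcsin(p_z) ≈ 41.82°, λ = atan2(p_y, p_x) ≈ -144.20°.

≈ lat 42°N, lon 144°W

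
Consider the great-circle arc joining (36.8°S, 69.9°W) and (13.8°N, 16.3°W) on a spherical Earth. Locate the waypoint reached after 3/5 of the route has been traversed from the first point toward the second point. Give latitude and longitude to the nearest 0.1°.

From cos δ = sin φ₁ sin φ₂ + cos φ₁ cos φ₂ cos Δλ, the central angle is δ ≈ 1.247 rad (71.4°).
Interpolate at f = 3/5 with slerp weights a = sin((1−f)δ)/sin δ ≈ 0.505, b = sin(fδ)/sin δ ≈ 0.718.
p = a·p₁ + b·p₂ ≈ (0.808, -0.575, -0.131); φ = arcsin(p_z) ≈ -7.53°, λ = atan2(p_y, p_x) ≈ -35.45°.

≈ (7.5°S, 35.4°W)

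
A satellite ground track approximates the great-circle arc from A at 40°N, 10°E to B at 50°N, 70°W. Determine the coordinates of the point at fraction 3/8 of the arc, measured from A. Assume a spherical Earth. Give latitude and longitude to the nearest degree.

≈ 50°N, 15°W

Convert each endpoint to a unit vector on the sphere (x = cos φ cos λ, y = cos φ sin λ, z = sin φ).
The central angle between the endpoints is δ = arccos(p₁·p₂) ≈ 0.955 rad (54.7°).
Interpolate at f = 3/8 with slerp weights a = sin((1−f)δ)/sin δ ≈ 0.688, b = sin(fδ)/sin δ ≈ 0.429.
p = a·p₁ + b·p₂ ≈ (0.614, -0.168, 0.771); φ = arcsin(p_z) ≈ 50.48°, λ = atan2(p_y, p_x) ≈ -15.29°.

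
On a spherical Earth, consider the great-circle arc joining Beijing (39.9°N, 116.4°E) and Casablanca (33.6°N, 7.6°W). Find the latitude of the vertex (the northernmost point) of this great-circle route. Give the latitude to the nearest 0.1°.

The great circle lies in the plane with unit normal n̂ = (p₁ × p₂)/|p₁ × p₂|.
Here n̂_z ≈ -0.530; the vertex latitude is φ_max = arccos|n̂_z| ≈ 58.0°.
Check via Clairaut: cos φ_max = |cos φ₁| · sin C = cos(39.9°)·sin(43.7°) ≈ 0.530, again giving ≈ 58.0°.

≈ 58.0°N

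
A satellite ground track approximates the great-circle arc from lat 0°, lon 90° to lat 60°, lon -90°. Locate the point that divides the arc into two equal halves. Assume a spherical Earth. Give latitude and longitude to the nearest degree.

Convert each endpoint to a unit vector on the sphere (x = cos φ cos λ, y = cos φ sin λ, z = sin φ).
The central angle between the endpoints is δ = arccos(p₁·p₂) ≈ 2.094 rad (120.0°).
Interpolate at f = 1/2 with slerp weights a = sin((1−f)δ)/sin δ ≈ 1.000, b = sin(fδ)/sin δ ≈ 1.000.
p = a·p₁ + b·p₂ ≈ (0.000, 0.500, 0.866); φ = arcsin(p_z) ≈ 60.00°, λ = atan2(p_y, p_x) ≈ 90.00°.

≈ lat 60°, lon 90°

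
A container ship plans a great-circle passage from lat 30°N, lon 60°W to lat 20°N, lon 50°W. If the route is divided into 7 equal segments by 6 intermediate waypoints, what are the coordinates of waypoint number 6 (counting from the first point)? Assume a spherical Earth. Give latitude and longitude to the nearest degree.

The haversine formula gives a central angle δ ≈ 0.235 rad (13.5°) between the endpoints.
Interpolate at f = 6/7 with slerp weights a = sin((1−f)δ)/sin δ ≈ 0.144, b = sin(fδ)/sin δ ≈ 0.859.
p = a·p₁ + b·p₂ ≈ (0.581, -0.727, 0.366); φ = arcsin(p_z) ≈ 21.47°, λ = atan2(p_y, p_x) ≈ -51.33°.

≈ lat 21°N, lon 51°W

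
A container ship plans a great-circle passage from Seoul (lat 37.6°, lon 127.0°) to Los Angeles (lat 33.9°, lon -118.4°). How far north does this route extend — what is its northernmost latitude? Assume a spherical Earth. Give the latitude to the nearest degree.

The great circle lies in the plane with unit normal n̂ = (p₁ × p₂)/|p₁ × p₂|.
Here n̂_z ≈ +0.599; the vertex latitude is φ_max = arccos|n̂_z| ≈ 53.2°.

≈ 53°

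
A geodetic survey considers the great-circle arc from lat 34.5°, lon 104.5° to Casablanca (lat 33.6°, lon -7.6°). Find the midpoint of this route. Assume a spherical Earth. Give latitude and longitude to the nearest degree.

≈ lat 50°, lon 48°

Write both endpoints as unit vectors p₁, p₂ with components (cos φ cos λ, cos φ sin λ, sin φ).
The central angle between the endpoints is δ = arccos(p₁·p₂) ≈ 1.516 rad (86.8°).
Interpolate at f = 1/2 with slerp weights a = sin((1−f)δ)/sin δ ≈ 0.688, b = sin(fδ)/sin δ ≈ 0.688.
p = a·p₁ + b·p₂ ≈ (0.426, 0.473, 0.771); φ = arcsin(p_z) ≈ 50.43°, λ = atan2(p_y, p_x) ≈ 48.00°.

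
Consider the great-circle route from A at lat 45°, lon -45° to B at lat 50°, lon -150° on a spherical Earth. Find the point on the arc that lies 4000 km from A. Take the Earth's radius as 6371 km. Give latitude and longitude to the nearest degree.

≈ lat 61°, lon -101°

From cos δ = sin φ₁ sin φ₂ + cos φ₁ cos φ₂ cos Δλ, the central angle is δ ≈ 1.133 rad (64.9°). The total great-circle distance is δ·R ≈ 1.133 × 6371 ≈ 7218 km, so the target fraction is f = 4000/7218 ≈ 0.554.
Interpolate at f ≈ 0.554 with slerp weights a = sin((1−f)δ)/sin δ ≈ 0.534, b = sin(fδ)/sin δ ≈ 0.649.
p = a·p₁ + b·p₂ ≈ (-0.094, -0.476, 0.875); φ = arcsin(p_z) ≈ 61.00°, λ = atan2(p_y, p_x) ≈ -101.17°.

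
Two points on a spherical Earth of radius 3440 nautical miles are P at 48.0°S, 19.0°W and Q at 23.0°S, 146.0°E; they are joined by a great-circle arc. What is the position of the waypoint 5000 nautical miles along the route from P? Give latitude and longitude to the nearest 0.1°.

The haversine formula gives a central angle δ ≈ 1.880 rad (107.7°) between the endpoints. The total great-circle distance is δ·R ≈ 1.880 × 3440 ≈ 6468 nmi, so the target fraction is f = 5000/6468 ≈ 0.773.
Interpolate at f ≈ 0.773 with slerp weights a = sin((1−f)δ)/sin δ ≈ 0.435, b = sin(fδ)/sin δ ≈ 1.043.
p = a·p₁ + b·p₂ ≈ (-0.521, 0.442, -0.730); φ = arcsin(p_z) ≈ -46.92°, λ = atan2(p_y, p_x) ≈ 139.67°.

≈ 46.9°S, 139.7°E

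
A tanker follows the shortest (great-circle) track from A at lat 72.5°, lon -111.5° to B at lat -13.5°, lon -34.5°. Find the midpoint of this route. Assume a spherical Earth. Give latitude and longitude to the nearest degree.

≈ lat 34°, lon -50°

Write both endpoints as unit vectors p₁, p₂ with components (cos φ cos λ, cos φ sin λ, sin φ).
The central angle between the endpoints is δ = arccos(p₁·p₂) ≈ 1.728 rad (99.0°).
Interpolate at f = 1/2 with slerp weights a = sin((1−f)δ)/sin δ ≈ 0.770, b = sin(fδ)/sin δ ≈ 0.770.
p = a·p₁ + b·p₂ ≈ (0.532, -0.640, 0.555); φ = arcsin(p_z) ≈ 33.69°, λ = atan2(p_y, p_x) ≈ -50.23°.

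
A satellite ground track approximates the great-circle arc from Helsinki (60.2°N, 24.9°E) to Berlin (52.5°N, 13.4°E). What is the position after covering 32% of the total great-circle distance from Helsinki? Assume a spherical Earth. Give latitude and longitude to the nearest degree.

Convert each endpoint to a unit vector on the sphere (x = cos φ cos λ, y = cos φ sin λ, z = sin φ).
The central angle between the endpoints is δ = arccos(p₁·p₂) ≈ 0.174 rad (10.0°).
Interpolate at f = 0.32 with slerp weights a = sin((1−f)δ)/sin δ ≈ 0.682, b = sin(fδ)/sin δ ≈ 0.321.
p = a·p₁ + b·p₂ ≈ (0.498, 0.188, 0.847); φ = arcsin(p_z) ≈ 57.86°, λ = atan2(p_y, p_x) ≈ 20.69°.

≈ 58°N, 21°E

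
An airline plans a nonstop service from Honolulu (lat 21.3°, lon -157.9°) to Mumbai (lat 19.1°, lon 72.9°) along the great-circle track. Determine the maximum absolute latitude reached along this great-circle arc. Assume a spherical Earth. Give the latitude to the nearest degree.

≈ 41°

The great circle lies in the plane with unit normal n̂ = (p₁ × p₂)/|p₁ × p₂|.
Here n̂_z ≈ -0.759; the vertex latitude is φ_max = arccos|n̂_z| ≈ 40.6°.
Check via Clairaut: cos φ_max = |cos φ₁| · sin C = cos(21.3°)·sin(54.5°) ≈ 0.759, again giving ≈ 40.6°.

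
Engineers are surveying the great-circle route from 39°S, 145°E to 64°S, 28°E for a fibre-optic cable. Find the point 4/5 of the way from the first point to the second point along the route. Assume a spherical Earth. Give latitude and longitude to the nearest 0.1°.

≈ 70.1°S, 58.4°E

Convert each endpoint to a unit vector on the sphere (x = cos φ cos λ, y = cos φ sin λ, z = sin φ).
The central angle between the endpoints is δ = arccos(p₁·p₂) ≈ 1.147 rad (65.7°).
Interpolate at f = 4/5 with slerp weights a = sin((1−f)δ)/sin δ ≈ 0.249, b = sin(fδ)/sin δ ≈ 0.871.
p = a·p₁ + b·p₂ ≈ (0.178, 0.291, -0.940); φ = arcsin(p_z) ≈ -70.07°, λ = atan2(p_y, p_x) ≈ 58.45°.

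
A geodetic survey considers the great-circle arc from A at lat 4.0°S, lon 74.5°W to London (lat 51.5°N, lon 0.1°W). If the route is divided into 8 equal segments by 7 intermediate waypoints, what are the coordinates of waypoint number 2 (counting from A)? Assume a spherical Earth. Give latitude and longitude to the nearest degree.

Convert each endpoint to a unit vector on the sphere (x = cos φ cos λ, y = cos φ sin λ, z = sin φ).
The central angle between the endpoints is δ = arccos(p₁·p₂) ≈ 1.458 rad (83.5°).
Interpolate at f = 2/8 with slerp weights a = sin((1−f)δ)/sin δ ≈ 0.894, b = sin(fδ)/sin δ ≈ 0.359.
p = a·p₁ + b·p₂ ≈ (0.462, -0.860, 0.218); φ = arcsin(p_z) ≈ 12.62°, λ = atan2(p_y, p_x) ≈ -61.76°.

≈ lat 13°N, lon 62°W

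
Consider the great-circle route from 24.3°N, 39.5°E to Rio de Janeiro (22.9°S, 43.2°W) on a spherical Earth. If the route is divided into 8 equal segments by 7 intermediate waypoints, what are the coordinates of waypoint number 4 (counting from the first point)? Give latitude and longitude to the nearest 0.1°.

≈ 0.9°N, 2.1°W

Convert each endpoint to a unit vector on the sphere (x = cos φ cos λ, y = cos φ sin λ, z = sin φ).
The central angle between the endpoints is δ = arccos(p₁·p₂) ≈ 1.624 rad (93.1°).
Interpolate at f = 4/8 with slerp weights a = sin((1−f)δ)/sin δ ≈ 0.727, b = sin(fδ)/sin δ ≈ 0.727.
p = a·p₁ + b·p₂ ≈ (0.999, -0.037, 0.016); φ = arcsin(p_z) ≈ 0.93°, λ = atan2(p_y, p_x) ≈ -2.12°.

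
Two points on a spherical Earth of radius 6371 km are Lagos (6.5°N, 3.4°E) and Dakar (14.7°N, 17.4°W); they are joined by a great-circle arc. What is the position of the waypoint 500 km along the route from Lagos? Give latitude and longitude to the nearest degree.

Write both endpoints as unit vectors p₁, p₂ with components (cos φ cos λ, cos φ sin λ, sin φ).
The central angle between the endpoints is δ = arccos(p₁·p₂) ≈ 0.384 rad (22.0°). The total great-circle distance is δ·R ≈ 0.384 × 6371 ≈ 2447 km, so the target fraction is f = 500/2447 ≈ 0.204.
Interpolate at f ≈ 0.204 with slerp weights a = sin((1−f)δ)/sin δ ≈ 0.803, b = sin(fδ)/sin δ ≈ 0.209.
p = a·p₁ + b·p₂ ≈ (0.989, -0.013, 0.144); φ = arcsin(p_z) ≈ 8.28°, λ = atan2(p_y, p_x) ≈ -0.76°.

≈ (8°N, 1°W)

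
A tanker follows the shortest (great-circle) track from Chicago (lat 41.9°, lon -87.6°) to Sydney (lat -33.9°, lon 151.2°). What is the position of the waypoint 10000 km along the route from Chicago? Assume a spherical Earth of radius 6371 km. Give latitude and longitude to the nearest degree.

The haversine formula gives a central angle δ ≈ 2.336 rad (133.8°) between the endpoints. The total great-circle distance is δ·R ≈ 2.336 × 6371 ≈ 14881 km, so the target fraction is f = 10000/14881 ≈ 0.672.
Interpolate at f ≈ 0.672 with slerp weights a = sin((1−f)δ)/sin δ ≈ 0.961, b = sin(fδ)/sin δ ≈ 1.386.
p = a·p₁ + b·p₂ ≈ (-0.978, -0.160, -0.131); φ = arcsin(p_z) ≈ -7.54°, λ = atan2(p_y, p_x) ≈ -170.68°.

≈ lat -8°, lon -171°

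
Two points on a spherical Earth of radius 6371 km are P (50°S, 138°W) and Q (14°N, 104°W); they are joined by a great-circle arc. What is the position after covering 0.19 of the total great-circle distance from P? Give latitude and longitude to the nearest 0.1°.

≈ (38.5°S, 128.2°W)

From cos δ = sin φ₁ sin φ₂ + cos φ₁ cos φ₂ cos Δλ, the central angle is δ ≈ 1.233 rad (70.6°).
Interpolate at f = 0.19 with slerp weights a = sin((1−f)δ)/sin δ ≈ 0.891, b = sin(fδ)/sin δ ≈ 0.246.
p = a·p₁ + b·p₂ ≈ (-0.483, -0.615, -0.623); φ = arcsin(p_z) ≈ -38.54°, λ = atan2(p_y, p_x) ≈ -128.17°.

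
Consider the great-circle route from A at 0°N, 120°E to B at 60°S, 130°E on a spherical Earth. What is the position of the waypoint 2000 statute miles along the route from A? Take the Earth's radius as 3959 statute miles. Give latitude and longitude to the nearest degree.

≈ 29°S, 123°E

From cos δ = sin φ₁ sin φ₂ + cos φ₁ cos φ₂ cos Δλ, the central angle is δ ≈ 1.056 rad (60.5°). The total great-circle distance is δ·R ≈ 1.056 × 3959 ≈ 4180 mi, so the target fraction is f = 2000/4180 ≈ 0.478.
Interpolate at f ≈ 0.478 with slerp weights a = sin((1−f)δ)/sin δ ≈ 0.601, b = sin(fδ)/sin δ ≈ 0.556.
p = a·p₁ + b·p₂ ≈ (-0.479, 0.734, -0.482); φ = arcsin(p_z) ≈ -28.79°, λ = atan2(p_y, p_x) ≈ 123.16°.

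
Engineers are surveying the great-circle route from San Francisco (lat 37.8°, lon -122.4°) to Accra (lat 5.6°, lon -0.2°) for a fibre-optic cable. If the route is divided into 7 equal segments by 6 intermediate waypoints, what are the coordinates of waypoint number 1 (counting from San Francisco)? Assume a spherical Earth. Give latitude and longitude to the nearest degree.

Convert each endpoint to a unit vector on the sphere (x = cos φ cos λ, y = cos φ sin λ, z = sin φ).
The central angle between the endpoints is δ = arccos(p₁·p₂) ≈ 1.938 rad (111.1°).
Interpolate at f = 1/7 with slerp weights a = sin((1−f)δ)/sin δ ≈ 1.067, b = sin(fδ)/sin δ ≈ 0.293.
p = a·p₁ + b·p₂ ≈ (-0.160, -0.713, 0.683); φ = arcsin(p_z) ≈ 43.05°, λ = atan2(p_y, p_x) ≈ -102.67°.

≈ lat 43°, lon -103°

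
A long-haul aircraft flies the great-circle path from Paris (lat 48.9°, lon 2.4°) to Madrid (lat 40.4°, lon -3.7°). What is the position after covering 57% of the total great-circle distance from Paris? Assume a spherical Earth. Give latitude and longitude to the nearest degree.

≈ lat 44°, lon -1°

Write both endpoints as unit vectors p₁, p₂ with components (cos φ cos λ, cos φ sin λ, sin φ).
The central angle between the endpoints is δ = arccos(p₁·p₂) ≈ 0.166 rad (9.5°).
Interpolate at f = 0.57 with slerp weights a = sin((1−f)δ)/sin δ ≈ 0.432, b = sin(fδ)/sin δ ≈ 0.572.
p = a·p₁ + b·p₂ ≈ (0.718, -0.016, 0.696); φ = arcsin(p_z) ≈ 44.09°, λ = atan2(p_y, p_x) ≈ -1.29°.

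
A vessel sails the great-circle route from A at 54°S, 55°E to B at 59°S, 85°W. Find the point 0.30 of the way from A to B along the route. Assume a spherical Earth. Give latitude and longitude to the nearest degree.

≈ 70°S, 34°E

Convert each endpoint to a unit vector on the sphere (x = cos φ cos λ, y = cos φ sin λ, z = sin φ).
The central angle between the endpoints is δ = arccos(p₁·p₂) ≈ 1.091 rad (62.5°).
Interpolate at f = 0.30 with slerp weights a = sin((1−f)δ)/sin δ ≈ 0.780, b = sin(fδ)/sin δ ≈ 0.362.
p = a·p₁ + b·p₂ ≈ (0.279, 0.189, -0.941); φ = arcsin(p_z) ≈ -70.29°, λ = atan2(p_y, p_x) ≈ 34.16°.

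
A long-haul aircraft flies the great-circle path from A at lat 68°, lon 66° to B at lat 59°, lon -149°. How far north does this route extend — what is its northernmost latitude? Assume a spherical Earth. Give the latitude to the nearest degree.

≈ 82°

The great circle lies in the plane with unit normal n̂ = (p₁ × p₂)/|p₁ × p₂|.
Here n̂_z ≈ +0.144; the vertex latitude is φ_max = arccos|n̂_z| ≈ 81.7°.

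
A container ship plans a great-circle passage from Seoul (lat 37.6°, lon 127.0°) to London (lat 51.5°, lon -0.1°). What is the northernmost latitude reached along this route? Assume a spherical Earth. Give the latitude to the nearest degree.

≈ 66°

The great circle lies in the plane with unit normal n̂ = (p₁ × p₂)/|p₁ × p₂|.
Here n̂_z ≈ -0.400; the vertex latitude is φ_max = arccos|n̂_z| ≈ 66.4°.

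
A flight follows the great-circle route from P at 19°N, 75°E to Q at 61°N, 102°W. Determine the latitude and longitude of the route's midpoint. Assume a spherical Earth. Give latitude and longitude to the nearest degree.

≈ 69°N, 72°E

Convert each endpoint to a unit vector on the sphere (x = cos φ cos λ, y = cos φ sin λ, z = sin φ).
The central angle between the endpoints is δ = arccos(p₁·p₂) ≈ 1.745 rad (100.0°).
Interpolate at f = 1/2 with slerp weights a = sin((1−f)δ)/sin δ ≈ 0.778, b = sin(fδ)/sin δ ≈ 0.778.
p = a·p₁ + b·p₂ ≈ (0.112, 0.341, 0.933); φ = arcsin(p_z) ≈ 68.94°, λ = atan2(p_y, p_x) ≈ 71.85°.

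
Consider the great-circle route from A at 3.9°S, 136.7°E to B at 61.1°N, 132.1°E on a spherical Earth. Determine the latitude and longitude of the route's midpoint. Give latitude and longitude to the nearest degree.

Convert each endpoint to a unit vector on the sphere (x = cos φ cos λ, y = cos φ sin λ, z = sin φ).
The central angle between the endpoints is δ = arccos(p₁·p₂) ≈ 1.136 rad (65.1°).
Interpolate at f = 1/2 with slerp weights a = sin((1−f)δ)/sin δ ≈ 0.593, b = sin(fδ)/sin δ ≈ 0.593.
p = a·p₁ + b·p₂ ≈ (-0.623, 0.619, 0.479); φ = arcsin(p_z) ≈ 28.62°, λ = atan2(p_y, p_x) ≈ 135.20°.

≈ 29°N, 135°E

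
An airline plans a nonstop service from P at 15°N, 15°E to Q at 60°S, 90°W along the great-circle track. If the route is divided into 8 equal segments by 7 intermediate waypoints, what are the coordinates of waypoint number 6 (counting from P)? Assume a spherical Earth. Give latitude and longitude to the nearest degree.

≈ 52°S, 41°W

From cos δ = sin φ₁ sin φ₂ + cos φ₁ cos φ₂ cos Δλ, the central angle is δ ≈ 1.927 rad (110.4°).
Interpolate at f = 6/8 with slerp weights a = sin((1−f)δ)/sin δ ≈ 0.495, b = sin(fδ)/sin δ ≈ 1.059.
p = a·p₁ + b·p₂ ≈ (0.461, -0.406, -0.789); φ = arcsin(p_z) ≈ -52.09°, λ = atan2(p_y, p_x) ≈ -41.33°.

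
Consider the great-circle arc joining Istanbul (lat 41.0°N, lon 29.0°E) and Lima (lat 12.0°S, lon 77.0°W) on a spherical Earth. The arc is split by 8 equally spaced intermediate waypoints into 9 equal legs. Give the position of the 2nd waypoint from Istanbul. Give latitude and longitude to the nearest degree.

≈ lat 37°N, lon 2°W

Write both endpoints as unit vectors p₁, p₂ with components (cos φ cos λ, cos φ sin λ, sin φ).
The central angle between the endpoints is δ = arccos(p₁·p₂) ≈ 1.918 rad (109.9°).
Interpolate at f = 2/9 with slerp weights a = sin((1−f)δ)/sin δ ≈ 1.060, b = sin(fδ)/sin δ ≈ 0.440.
p = a·p₁ + b·p₂ ≈ (0.796, -0.031, 0.604); φ = arcsin(p_z) ≈ 37.16°, λ = atan2(p_y, p_x) ≈ -2.23°.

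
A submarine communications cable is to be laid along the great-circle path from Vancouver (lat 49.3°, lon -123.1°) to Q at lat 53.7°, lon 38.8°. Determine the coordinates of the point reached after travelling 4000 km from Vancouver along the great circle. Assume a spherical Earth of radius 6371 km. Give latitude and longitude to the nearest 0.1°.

≈ lat 81.7°, lon -72.2°

Write both endpoints as unit vectors p₁, p₂ with components (cos φ cos λ, cos φ sin λ, sin φ).
The central angle between the endpoints is δ = arccos(p₁·p₂) ≈ 1.324 rad (75.9°). The total great-circle distance is δ·R ≈ 1.324 × 6371 ≈ 8437 km, so the target fraction is f = 4000/8437 ≈ 0.474.
Interpolate at f ≈ 0.474 with slerp weights a = sin((1−f)δ)/sin δ ≈ 0.661, b = sin(fδ)/sin δ ≈ 0.606.
p = a·p₁ + b·p₂ ≈ (0.044, -0.137, 0.990); φ = arcsin(p_z) ≈ 81.75°, λ = atan2(p_y, p_x) ≈ -72.19°.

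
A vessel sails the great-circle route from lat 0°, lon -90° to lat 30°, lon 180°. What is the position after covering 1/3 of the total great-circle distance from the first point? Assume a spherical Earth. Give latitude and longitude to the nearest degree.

Write both endpoints as unit vectors p₁, p₂ with components (cos φ cos λ, cos φ sin λ, sin φ).
The central angle between the endpoints is δ = arccos(p₁·p₂) ≈ 1.571 rad (90.0°).
Interpolate at f = 1/3 with slerp weights a = sin((1−f)δ)/sin δ ≈ 0.866, b = sin(fδ)/sin δ ≈ 0.500.
p = a·p₁ + b·p₂ ≈ (-0.433, -0.866, 0.250); φ = arcsin(p_z) ≈ 14.48°, λ = atan2(p_y, p_x) ≈ -116.57°.

≈ lat 14°, lon -117°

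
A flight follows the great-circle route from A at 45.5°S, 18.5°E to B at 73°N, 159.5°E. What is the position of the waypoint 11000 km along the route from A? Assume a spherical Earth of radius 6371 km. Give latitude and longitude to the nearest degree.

Convert each endpoint to a unit vector on the sphere (x = cos φ cos λ, y = cos φ sin λ, z = sin φ).
The central angle between the endpoints is δ = arccos(p₁·p₂) ≈ 2.571 rad (147.3°). The total great-circle distance is δ·R ≈ 2.571 × 6371 ≈ 16377 km, so the target fraction is f = 11000/16377 ≈ 0.672.
Interpolate at f ≈ 0.672 with slerp weights a = sin((1−f)δ)/sin δ ≈ 1.383, b = sin(fδ)/sin δ ≈ 1.828.
p = a·p₁ + b·p₂ ≈ (0.418, 0.495, 0.762); φ = arcsin(p_z) ≈ 49.62°, λ = atan2(p_y, p_x) ≈ 49.77°.

≈ 50°N, 50°E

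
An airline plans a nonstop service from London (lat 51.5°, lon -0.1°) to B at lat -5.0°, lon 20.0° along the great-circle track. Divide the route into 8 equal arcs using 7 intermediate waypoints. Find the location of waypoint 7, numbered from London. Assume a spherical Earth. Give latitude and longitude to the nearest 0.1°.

Convert each endpoint to a unit vector on the sphere (x = cos φ cos λ, y = cos φ sin λ, z = sin φ).
The central angle between the endpoints is δ = arccos(p₁·p₂) ≈ 1.031 rad (59.1°).
Interpolate at f = 7/8 with slerp weights a = sin((1−f)δ)/sin δ ≈ 0.150, b = sin(fδ)/sin δ ≈ 0.915.
p = a·p₁ + b·p₂ ≈ (0.950, 0.311, 0.038); φ = arcsin(p_z) ≈ 2.15°, λ = atan2(p_y, p_x) ≈ 18.16°.

≈ lat 2.2°, lon 18.2°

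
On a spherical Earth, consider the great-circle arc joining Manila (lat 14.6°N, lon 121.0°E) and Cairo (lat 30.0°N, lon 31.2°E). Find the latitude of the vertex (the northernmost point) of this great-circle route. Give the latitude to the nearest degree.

The great circle lies in the plane with unit normal n̂ = (p₁ × p₂)/|p₁ × p₂|.
Here n̂_z ≈ -0.845; the vertex latitude is φ_max = arccos|n̂_z| ≈ 32.3°.

≈ 32°N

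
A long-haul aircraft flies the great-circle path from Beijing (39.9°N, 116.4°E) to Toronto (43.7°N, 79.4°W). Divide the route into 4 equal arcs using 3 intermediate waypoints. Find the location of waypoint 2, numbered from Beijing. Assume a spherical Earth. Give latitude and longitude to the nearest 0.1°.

The haversine formula gives a central angle δ ≈ 1.661 rad (95.2°) between the endpoints.
Interpolate at f = 2/4 with slerp weights a = sin((1−f)δ)/sin δ ≈ 0.741, b = sin(fδ)/sin δ ≈ 0.741.
p = a·p₁ + b·p₂ ≈ (-0.154, -0.017, 0.988); φ = arcsin(p_z) ≈ 81.07°, λ = atan2(p_y, p_x) ≈ -173.57°.

≈ (81.1°N, 173.6°W)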